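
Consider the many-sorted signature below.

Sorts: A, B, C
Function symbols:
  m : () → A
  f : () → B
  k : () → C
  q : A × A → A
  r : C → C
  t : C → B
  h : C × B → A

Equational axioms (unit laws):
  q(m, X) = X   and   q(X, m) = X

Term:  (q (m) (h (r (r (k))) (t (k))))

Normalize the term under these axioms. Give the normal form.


normal form = (h (r (r (k))) (t (k)))

1. (q (m) (h (r (r (k))) (t (k))))  →  (h (r (r (k))) (t (k)))


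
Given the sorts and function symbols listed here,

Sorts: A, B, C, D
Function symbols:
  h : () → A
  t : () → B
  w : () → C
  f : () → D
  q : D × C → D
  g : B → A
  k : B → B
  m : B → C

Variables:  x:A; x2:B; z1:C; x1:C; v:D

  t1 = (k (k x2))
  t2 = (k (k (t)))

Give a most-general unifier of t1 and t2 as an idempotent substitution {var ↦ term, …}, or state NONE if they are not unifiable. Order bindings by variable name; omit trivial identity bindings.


{x2 ↦ (t)}


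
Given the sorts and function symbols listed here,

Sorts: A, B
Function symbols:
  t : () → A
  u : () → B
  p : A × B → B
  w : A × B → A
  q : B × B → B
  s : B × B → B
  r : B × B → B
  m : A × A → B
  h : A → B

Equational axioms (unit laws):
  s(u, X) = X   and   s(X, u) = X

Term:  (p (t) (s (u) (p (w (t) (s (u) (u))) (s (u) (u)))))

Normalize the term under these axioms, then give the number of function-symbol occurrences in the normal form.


size = 7

1. (p (t) (s (u) (p (w (t) (s (u) (u))) (s (u) (u)))))  →  (p (t) (p (w (t) (s (u) (u))) (s (u) (u))))
2. (p (t) (p (w (t) (s (u) (u))) (s (u) (u))))  →  (p (t) (p (w (t) (u)) (s (u) (u))))
3. (p (t) (p (w (t) (u)) (s (u) (u))))  →  (p (t) (p (w (t) (u)) (u)))
normal form: (p (t) (p (w (t) (u)) (u)))


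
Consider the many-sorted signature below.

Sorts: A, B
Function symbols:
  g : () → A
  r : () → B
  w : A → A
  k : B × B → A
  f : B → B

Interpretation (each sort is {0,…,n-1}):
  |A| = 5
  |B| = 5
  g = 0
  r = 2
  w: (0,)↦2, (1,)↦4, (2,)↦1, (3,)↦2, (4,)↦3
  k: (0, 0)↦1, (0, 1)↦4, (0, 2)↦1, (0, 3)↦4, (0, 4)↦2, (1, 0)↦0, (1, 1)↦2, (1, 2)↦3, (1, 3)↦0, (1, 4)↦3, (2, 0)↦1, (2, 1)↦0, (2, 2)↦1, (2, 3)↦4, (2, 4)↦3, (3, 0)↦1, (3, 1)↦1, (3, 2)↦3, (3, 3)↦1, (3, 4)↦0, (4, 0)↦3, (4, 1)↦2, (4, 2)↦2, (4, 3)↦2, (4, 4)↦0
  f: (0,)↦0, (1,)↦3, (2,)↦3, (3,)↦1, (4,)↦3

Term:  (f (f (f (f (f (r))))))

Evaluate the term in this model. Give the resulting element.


  r = 2
  (f (r)) = f(2,) = 3
  (f (f (r))) = f(3,) = 1
  (f (f (f (r)))) = f(1,) = 3
  (f (f (f (f (r))))) = f(3,) = 1
  (f (f (f (f (f (r)))))) = f(1,) = 3

value = 3


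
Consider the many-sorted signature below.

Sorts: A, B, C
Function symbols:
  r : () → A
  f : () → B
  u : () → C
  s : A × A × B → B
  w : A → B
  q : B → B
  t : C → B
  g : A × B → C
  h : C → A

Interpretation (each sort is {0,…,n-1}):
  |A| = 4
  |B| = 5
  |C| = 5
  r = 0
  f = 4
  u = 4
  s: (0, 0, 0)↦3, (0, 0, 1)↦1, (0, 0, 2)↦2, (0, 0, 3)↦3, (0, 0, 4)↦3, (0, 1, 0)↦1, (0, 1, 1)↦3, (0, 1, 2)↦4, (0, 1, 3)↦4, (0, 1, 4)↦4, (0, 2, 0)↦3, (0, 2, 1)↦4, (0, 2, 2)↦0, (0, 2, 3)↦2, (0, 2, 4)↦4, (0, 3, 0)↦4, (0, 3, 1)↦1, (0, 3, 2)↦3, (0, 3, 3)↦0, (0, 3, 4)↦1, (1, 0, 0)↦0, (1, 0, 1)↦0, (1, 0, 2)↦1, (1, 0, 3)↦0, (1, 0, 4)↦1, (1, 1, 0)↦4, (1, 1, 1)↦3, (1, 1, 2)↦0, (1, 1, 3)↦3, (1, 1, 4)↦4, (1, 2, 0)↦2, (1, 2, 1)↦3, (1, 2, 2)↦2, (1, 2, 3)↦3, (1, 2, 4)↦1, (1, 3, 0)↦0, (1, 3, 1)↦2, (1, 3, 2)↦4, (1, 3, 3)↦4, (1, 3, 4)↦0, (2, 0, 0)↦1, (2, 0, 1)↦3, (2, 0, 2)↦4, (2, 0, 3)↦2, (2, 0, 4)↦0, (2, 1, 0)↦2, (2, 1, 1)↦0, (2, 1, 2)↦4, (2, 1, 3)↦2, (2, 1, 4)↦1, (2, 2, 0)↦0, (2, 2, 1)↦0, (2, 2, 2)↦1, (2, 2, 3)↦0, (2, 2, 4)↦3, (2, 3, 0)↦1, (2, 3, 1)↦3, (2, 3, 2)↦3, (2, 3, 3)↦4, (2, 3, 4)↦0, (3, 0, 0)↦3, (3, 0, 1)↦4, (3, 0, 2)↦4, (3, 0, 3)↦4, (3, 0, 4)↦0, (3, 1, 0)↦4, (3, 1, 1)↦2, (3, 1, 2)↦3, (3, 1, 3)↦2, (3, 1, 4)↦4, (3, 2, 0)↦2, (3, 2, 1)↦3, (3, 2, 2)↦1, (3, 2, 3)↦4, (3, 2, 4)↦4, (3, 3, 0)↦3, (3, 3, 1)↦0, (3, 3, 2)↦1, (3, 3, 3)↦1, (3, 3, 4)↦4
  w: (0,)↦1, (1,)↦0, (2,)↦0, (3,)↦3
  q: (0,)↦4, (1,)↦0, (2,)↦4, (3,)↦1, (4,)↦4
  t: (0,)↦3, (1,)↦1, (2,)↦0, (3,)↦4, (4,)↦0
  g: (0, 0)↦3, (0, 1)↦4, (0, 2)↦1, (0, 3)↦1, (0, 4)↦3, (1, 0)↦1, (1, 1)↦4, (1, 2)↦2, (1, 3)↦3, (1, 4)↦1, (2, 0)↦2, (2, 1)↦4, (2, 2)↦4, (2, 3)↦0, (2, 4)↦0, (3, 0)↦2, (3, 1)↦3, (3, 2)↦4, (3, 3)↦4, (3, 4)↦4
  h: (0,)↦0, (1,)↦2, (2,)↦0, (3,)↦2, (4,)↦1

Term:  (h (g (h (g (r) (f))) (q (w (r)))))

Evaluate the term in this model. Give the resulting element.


  r = 0
  f = 4
  (g (r) (f)) = g(0, 4) = 3
  (h (g (r) (f))) = h(3,) = 2
  r = 0
  (w (r)) = w(0,) = 1
  (q (w (r))) = q(1,) = 0
  (g (h (g (r) (f))) (q (w (r)))) = g(2, 0) = 2
  (h (g (h (g (r) (f))) (q (w (r))))) = h(2,) = 0

value = 0


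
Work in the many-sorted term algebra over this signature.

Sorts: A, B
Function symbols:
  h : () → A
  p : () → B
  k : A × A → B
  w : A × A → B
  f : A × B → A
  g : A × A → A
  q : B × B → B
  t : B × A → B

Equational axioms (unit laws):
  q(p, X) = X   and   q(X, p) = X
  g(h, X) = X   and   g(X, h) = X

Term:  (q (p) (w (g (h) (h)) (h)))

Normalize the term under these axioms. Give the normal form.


1. (q (p) (w (g (h) (h)) (h)))  →  (w (g (h) (h)) (h))
2. (w (g (h) (h)) (h))  →  (w (h) (h))

normal form = (w (h) (h))


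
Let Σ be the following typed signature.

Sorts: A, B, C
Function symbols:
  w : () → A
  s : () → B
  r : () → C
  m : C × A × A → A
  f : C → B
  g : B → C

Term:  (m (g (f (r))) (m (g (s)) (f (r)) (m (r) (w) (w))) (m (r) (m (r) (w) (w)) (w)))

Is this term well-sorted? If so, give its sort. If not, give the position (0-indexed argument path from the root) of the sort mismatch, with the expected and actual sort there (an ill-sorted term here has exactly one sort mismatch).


      (r) : C
    (f (r)) : B
  (g (f (r))) : C
      (s) : B
    (g (s)) : C
      (r) : C
    (f (r)) : B
      (r) : C
      (w) : A
      (w) : A
    (m (r) (w) (w)) : A
  (m (g (s)) (f (r)) (m (r) (w) (w))) : ✗ arg 1 at [1, 1] has sort B, expected A
    (r) : C
      (r) : C
      (w) : A
      (w) : A
    (m (r) (w) (w)) : A
    (w) : A
  (m (r) (m (r) (w) (w)) (w)) : A

ill-sorted at position [1, 1]: expected A, got B


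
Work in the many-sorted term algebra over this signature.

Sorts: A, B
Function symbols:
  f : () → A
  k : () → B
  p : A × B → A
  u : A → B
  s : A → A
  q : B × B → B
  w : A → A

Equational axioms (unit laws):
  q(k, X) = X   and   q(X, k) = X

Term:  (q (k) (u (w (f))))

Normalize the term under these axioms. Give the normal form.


1. (q (k) (u (w (f))))  →  (u (w (f)))

normal form = (u (w (f)))


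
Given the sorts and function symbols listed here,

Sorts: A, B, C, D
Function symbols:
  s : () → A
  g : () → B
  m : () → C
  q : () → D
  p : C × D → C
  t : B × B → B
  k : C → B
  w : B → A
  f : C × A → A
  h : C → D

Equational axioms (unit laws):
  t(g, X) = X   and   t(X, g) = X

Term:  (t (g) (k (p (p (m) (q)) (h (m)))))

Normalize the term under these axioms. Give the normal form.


1. (t (g) (k (p (p (m) (q)) (h (m)))))  →  (k (p (p (m) (q)) (h (m))))

normal form = (k (p (p (m) (q)) (h (m))))


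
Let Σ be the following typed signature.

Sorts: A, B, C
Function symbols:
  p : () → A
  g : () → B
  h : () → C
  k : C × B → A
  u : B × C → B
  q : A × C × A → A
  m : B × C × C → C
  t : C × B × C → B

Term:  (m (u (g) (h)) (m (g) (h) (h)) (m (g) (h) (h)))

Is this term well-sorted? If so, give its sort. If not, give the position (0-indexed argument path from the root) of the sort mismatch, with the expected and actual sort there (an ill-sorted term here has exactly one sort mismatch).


    (g) : B
    (h) : C
  (u (g) (h)) : B
    (g) : B
    (h) : C
    (h) : C
  (m (g) (h) (h)) : C
    (g) : B
    (h) : C
    (h) : C
  (m (g) (h) (h)) : C
(m (u (g) (h)) (m (g) (h) (h)) (m (g) (h) (h))) : C

well-sorted; sort = C


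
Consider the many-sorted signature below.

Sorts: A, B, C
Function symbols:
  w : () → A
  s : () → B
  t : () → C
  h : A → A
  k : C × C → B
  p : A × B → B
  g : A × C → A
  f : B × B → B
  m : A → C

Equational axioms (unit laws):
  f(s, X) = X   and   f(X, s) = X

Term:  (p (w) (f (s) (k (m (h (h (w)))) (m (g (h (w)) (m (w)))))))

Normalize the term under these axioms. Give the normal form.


1. (p (w) (f (s) (k (m (h (h (w)))) (m (g (h (w)) (m (w)))))))  →  (p (w) (k (m (h (h (w)))) (m (g (h (w)) (m (w))))))

normal form = (p (w) (k (m (h (h (w)))) (m (g (h (w)) (m (w))))))


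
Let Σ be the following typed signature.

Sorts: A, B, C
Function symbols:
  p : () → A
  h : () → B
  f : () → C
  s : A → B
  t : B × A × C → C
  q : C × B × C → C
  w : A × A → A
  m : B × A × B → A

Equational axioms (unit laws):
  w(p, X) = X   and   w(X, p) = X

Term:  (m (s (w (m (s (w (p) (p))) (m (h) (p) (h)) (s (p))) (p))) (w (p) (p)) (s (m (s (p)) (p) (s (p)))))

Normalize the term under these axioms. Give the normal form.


normal form = (m (s (m (s (p)) (m (h) (p) (h)) (s (p)))) (p) (s (m (s (p)) (p) (s (p)))))

1. (m (s (w (m (s (w (p) (p))) (m (h) (p) (h)) (s (p))) (p))) (w (p) (p)) (s (m (s (p)) (p) (s (p)))))  →  (m (s (m (s (w (p) (p))) (m (h) (p) (h)) (s (p)))) (w (p) (p)) (s (m (s (p)) (p) (s (p)))))
2. (m (s (m (s (w (p) (p))) (m (h) (p) (h)) (s (p)))) (w (p) (p)) (s (m (s (p)) (p) (s (p)))))  →  (m (s (m (s (p)) (m (h) (p) (h)) (s (p)))) (w (p) (p)) (s (m (s (p)) (p) (s (p)))))
3. (m (s (m (s (p)) (m (h) (p) (h)) (s (p)))) (w (p) (p)) (s (m (s (p)) (p) (s (p)))))  →  (m (s (m (s (p)) (m (h) (p) (h)) (s (p)))) (p) (s (m (s (p)) (p) (s (p)))))


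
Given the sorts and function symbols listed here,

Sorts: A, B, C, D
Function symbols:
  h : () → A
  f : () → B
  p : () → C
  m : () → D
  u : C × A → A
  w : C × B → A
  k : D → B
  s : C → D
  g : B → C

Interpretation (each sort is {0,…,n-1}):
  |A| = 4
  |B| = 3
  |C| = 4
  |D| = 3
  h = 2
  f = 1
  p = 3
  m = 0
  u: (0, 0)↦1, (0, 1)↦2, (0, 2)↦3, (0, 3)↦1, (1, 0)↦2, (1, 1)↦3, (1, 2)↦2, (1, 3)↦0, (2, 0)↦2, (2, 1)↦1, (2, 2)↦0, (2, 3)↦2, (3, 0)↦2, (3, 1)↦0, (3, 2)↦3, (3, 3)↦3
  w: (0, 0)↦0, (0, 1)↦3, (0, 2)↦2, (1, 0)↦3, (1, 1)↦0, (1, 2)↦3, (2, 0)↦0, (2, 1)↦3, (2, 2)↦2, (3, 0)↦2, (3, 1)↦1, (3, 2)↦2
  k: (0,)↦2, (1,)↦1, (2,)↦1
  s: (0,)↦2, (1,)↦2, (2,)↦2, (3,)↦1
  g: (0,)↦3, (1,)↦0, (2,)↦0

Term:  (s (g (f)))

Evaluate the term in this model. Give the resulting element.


  f = 1
  (g (f)) = g(1,) = 0
  (s (g (f))) = s(0,) = 2

value = 2


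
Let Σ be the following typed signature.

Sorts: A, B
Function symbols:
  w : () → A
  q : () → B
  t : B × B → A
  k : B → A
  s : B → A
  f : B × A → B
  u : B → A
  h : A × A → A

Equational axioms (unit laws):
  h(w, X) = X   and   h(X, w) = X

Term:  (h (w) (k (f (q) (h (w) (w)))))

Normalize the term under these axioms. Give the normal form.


normal form = (k (f (q) (w)))

1. (h (w) (k (f (q) (h (w) (w)))))  →  (k (f (q) (h (w) (w))))
2. (k (f (q) (h (w) (w))))  →  (k (f (q) (w)))


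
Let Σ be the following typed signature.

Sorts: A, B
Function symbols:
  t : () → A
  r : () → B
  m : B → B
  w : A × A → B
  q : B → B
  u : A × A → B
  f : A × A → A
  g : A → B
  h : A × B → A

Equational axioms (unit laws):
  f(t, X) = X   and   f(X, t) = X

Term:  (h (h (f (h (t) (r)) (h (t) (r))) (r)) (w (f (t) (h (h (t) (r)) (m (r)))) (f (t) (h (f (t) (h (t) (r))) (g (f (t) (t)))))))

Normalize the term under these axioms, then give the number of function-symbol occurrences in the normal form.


size = 23

1. (h (h (f (h (t) (r)) (h (t) (r))) (r)) (w (f (t) (h (h (t) (r)) (m (r)))) (f (t) (h (f (t) (h (t) (r))) (g (f (t) (t)))))))  →  (h (h (f (h (t) (r)) (h (t) (r))) (r)) (w (h (h (t) (r)) (m (r))) (f (t) (h (f (t) (h (t) (r))) (g (f (t) (t)))))))
2. (h (h (f (h (t) (r)) (h (t) (r))) (r)) (w (h (h (t) (r)) (m (r))) (f (t) (h (f (t) (h (t) (r))) (g (f (t) (t)))))))  →  (h (h (f (h (t) (r)) (h (t) (r))) (r)) (w (h (h (t) (r)) (m (r))) (h (f (t) (h (t) (r))) (g (f (t) (t))))))
3. (h (h (f (h (t) (r)) (h (t) (r))) (r)) (w (h (h (t) (r)) (m (r))) (h (f (t) (h (t) (r))) (g (f (t) (t))))))  →  (h (h (f (h (t) (r)) (h (t) (r))) (r)) (w (h (h (t) (r)) (m (r))) (h (h (t) (r)) (g (f (t) (t))))))
4. (h (h (f (h (t) (r)) (h (t) (r))) (r)) (w (h (h (t) (r)) (m (r))) (h (h (t) (r)) (g (f (t) (t))))))  →  (h (h (f (h (t) (r)) (h (t) (r))) (r)) (w (h (h (t) (r)) (m (r))) (h (h (t) (r)) (g (t)))))
normal form: (h (h (f (h (t) (r)) (h (t) (r))) (r)) (w (h (h (t) (r)) (m (r))) (h (h (t) (r)) (g (t)))))


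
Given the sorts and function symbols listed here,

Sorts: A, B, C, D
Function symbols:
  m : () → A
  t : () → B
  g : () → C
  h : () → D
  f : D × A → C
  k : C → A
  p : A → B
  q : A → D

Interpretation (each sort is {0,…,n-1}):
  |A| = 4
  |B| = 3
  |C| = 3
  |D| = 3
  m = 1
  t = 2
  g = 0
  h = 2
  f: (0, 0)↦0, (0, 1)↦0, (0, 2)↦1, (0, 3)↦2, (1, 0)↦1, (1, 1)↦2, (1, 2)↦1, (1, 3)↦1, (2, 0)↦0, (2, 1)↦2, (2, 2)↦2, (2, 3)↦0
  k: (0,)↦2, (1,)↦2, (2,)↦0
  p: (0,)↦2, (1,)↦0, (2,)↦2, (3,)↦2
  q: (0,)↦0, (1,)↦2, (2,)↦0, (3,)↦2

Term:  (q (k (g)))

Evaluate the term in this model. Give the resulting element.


  g = 0
  (k (g)) = k(0,) = 2
  (q (k (g))) = q(2,) = 0

value = 0


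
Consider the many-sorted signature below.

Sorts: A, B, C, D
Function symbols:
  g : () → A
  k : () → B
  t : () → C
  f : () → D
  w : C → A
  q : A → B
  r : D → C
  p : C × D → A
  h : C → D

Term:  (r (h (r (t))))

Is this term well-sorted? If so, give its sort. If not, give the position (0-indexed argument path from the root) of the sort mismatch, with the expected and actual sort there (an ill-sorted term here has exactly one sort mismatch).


      (t) : C
    (r (t)) : ✗ arg 0 at [0, 0, 0] has sort C, expected D

ill-sorted at position [0, 0, 0]: expected D, got C


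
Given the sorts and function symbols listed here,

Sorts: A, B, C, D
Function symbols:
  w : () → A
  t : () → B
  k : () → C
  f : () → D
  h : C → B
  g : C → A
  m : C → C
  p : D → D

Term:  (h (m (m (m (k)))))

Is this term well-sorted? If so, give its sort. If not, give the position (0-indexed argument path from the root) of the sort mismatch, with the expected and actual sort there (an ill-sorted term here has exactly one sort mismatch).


well-sorted; sort = B

        (k) : C
      (m (k)) : C
    (m (m (k))) : C
  (m (m (m (k)))) : C
(h (m (m (m (k))))) : B


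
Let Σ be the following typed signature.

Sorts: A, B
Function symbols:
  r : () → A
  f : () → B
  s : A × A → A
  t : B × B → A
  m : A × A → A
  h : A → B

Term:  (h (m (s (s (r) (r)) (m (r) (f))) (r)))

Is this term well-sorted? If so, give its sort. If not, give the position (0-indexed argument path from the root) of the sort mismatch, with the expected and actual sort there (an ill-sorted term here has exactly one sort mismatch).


ill-sorted at position [0, 0, 1, 1]: expected A, got B

        (r) : A
        (r) : A
      (s (r) (r)) : A
        (r) : A
        (f) : B
      (m (r) (f)) : ✗ arg 1 at [0, 0, 1, 1] has sort B, expected A
    (r) : A


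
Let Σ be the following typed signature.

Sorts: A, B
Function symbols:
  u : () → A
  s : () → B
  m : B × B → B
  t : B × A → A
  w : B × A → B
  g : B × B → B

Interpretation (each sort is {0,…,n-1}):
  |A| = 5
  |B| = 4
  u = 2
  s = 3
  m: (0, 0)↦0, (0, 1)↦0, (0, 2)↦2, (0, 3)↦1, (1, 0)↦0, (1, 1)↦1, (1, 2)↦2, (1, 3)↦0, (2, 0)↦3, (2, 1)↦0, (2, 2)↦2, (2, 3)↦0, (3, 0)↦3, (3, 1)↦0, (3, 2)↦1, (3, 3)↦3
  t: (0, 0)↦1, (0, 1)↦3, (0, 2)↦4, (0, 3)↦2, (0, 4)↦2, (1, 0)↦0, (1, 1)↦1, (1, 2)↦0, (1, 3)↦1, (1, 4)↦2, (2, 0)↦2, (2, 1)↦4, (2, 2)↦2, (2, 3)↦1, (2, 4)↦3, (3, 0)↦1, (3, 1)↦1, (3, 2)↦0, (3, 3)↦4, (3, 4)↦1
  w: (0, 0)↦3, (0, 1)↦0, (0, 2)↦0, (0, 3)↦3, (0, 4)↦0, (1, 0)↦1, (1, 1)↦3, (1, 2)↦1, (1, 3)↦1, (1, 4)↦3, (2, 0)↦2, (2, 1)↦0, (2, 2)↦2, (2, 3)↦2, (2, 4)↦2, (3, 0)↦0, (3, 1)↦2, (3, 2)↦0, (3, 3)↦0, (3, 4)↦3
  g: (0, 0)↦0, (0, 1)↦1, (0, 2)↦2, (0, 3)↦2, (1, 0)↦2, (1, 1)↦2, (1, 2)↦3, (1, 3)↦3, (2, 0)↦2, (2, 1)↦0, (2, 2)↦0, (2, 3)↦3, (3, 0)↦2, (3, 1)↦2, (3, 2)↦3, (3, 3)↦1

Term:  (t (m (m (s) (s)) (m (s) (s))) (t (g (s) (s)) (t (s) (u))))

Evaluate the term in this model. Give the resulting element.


  s = 3
  s = 3
  (m (s) (s)) = m(3, 3) = 3
  s = 3
  s = 3
  (m (s) (s)) = m(3, 3) = 3
  (m (m (s) (s)) (m (s) (s))) = m(3, 3) = 3
  s = 3
  s = 3
  (g (s) (s)) = g(3, 3) = 1
  s = 3
  u = 2
  (t (s) (u)) = t(3, 2) = 0
  (t (g (s) (s)) (t (s) (u))) = t(1, 0) = 0
  (t (m (m (s) (s)) (m (s) (s))) (t (g (s) (s)) (t (s) (u)))) = t(3, 0) = 1

value = 1


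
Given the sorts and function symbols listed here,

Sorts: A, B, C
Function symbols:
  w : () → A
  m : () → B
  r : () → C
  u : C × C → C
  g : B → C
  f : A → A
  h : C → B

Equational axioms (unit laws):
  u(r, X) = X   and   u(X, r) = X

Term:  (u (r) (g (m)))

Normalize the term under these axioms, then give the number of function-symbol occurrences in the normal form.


1. (u (r) (g (m)))  →  (g (m))
normal form: (g (m))

size = 2


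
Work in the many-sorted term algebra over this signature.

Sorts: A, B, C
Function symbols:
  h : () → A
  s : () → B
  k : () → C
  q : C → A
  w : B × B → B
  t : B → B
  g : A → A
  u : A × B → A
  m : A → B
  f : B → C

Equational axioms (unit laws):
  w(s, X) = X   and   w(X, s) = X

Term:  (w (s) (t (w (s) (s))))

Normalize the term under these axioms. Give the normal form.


normal form = (t (s))

1. (w (s) (t (w (s) (s))))  →  (t (w (s) (s)))
2. (t (w (s) (s)))  →  (t (s))


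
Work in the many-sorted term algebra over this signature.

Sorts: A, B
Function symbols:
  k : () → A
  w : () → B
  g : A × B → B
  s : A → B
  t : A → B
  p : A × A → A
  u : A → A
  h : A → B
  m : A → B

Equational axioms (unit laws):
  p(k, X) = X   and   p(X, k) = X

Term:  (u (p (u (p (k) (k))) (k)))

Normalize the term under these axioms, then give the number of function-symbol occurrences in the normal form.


size = 3

1. (u (p (u (p (k) (k))) (k)))  →  (u (u (p (k) (k))))
2. (u (u (p (k) (k))))  →  (u (u (k)))
normal form: (u (u (k)))


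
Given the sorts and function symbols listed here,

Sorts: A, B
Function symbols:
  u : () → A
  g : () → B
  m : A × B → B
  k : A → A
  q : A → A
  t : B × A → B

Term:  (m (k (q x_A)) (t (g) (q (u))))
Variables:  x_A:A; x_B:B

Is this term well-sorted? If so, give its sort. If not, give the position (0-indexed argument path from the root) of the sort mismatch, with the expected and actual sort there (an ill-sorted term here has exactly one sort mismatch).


      x_A : A
    (q x_A) : A
  (k (q x_A)) : A
    (g) : B
      (u) : A
    (q (u)) : A
  (t (g) (q (u))) : B
(m (k (q x_A)) (t (g) (q (u)))) : B

well-sorted; sort = B


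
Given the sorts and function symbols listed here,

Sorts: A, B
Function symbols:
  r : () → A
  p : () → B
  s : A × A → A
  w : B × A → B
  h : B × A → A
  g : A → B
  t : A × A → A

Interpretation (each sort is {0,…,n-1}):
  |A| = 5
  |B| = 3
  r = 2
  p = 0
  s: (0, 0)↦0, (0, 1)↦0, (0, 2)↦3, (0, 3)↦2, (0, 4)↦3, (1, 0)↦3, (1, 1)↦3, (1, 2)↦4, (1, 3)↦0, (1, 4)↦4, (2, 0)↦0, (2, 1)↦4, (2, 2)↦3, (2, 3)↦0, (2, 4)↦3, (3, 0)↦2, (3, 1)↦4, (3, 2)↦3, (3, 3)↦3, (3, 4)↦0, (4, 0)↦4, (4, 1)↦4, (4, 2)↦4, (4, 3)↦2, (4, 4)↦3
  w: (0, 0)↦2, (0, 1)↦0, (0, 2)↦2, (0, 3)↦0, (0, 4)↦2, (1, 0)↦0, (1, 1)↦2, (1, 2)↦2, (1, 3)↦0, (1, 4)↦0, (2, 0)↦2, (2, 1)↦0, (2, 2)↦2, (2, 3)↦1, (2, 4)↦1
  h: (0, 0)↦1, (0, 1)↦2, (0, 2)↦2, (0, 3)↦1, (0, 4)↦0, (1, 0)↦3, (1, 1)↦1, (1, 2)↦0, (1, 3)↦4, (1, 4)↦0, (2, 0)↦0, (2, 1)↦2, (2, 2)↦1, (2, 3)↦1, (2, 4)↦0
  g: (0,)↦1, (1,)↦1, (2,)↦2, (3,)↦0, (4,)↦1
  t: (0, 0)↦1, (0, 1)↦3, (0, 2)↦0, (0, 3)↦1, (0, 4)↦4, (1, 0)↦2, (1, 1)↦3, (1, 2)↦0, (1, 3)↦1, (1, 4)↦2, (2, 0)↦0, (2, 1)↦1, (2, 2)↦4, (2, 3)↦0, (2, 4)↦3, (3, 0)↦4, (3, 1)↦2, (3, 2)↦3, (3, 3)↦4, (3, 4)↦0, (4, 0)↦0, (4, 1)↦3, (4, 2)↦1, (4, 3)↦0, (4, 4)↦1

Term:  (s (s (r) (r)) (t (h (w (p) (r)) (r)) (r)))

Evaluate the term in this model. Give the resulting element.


  r = 2
  r = 2
  (s (r) (r)) = s(2, 2) = 3
  p = 0
  r = 2
  (w (p) (r)) = w(0, 2) = 2
  r = 2
  (h (w (p) (r)) (r)) = h(2, 2) = 1
  r = 2
  (t (h (w (p) (r)) (r)) (r)) = t(1, 2) = 0
  (s (s (r) (r)) (t (h (w (p) (r)) (r)) (r))) = s(3, 0) = 2

value = 2


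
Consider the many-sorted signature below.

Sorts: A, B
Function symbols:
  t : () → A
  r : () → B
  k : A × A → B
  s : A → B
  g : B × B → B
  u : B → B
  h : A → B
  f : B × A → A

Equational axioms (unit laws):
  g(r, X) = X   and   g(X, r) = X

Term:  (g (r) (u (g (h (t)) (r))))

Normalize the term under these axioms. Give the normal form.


1. (g (r) (u (g (h (t)) (r))))  →  (u (g (h (t)) (r)))
2. (u (g (h (t)) (r)))  →  (u (h (t)))

normal form = (u (h (t)))


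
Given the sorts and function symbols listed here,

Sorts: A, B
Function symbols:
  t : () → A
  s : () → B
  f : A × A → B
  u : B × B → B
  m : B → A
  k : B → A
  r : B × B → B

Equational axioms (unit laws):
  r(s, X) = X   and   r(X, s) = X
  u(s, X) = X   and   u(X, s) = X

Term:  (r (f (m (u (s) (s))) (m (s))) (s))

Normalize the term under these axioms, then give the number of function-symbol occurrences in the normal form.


size = 5

1. (r (f (m (u (s) (s))) (m (s))) (s))  →  (f (m (u (s) (s))) (m (s)))
2. (f (m (u (s) (s))) (m (s)))  →  (f (m (s)) (m (s)))
normal form: (f (m (s)) (m (s)))


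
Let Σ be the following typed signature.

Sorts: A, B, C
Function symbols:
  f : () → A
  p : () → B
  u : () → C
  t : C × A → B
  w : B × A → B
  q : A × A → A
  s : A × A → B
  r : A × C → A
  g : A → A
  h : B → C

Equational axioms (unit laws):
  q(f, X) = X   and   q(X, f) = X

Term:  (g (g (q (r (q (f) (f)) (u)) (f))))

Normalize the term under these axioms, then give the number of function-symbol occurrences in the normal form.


size = 5

1. (g (g (q (r (q (f) (f)) (u)) (f))))  →  (g (g (r (q (f) (f)) (u))))
2. (g (g (r (q (f) (f)) (u))))  →  (g (g (r (f) (u))))
normal form: (g (g (r (f) (u))))


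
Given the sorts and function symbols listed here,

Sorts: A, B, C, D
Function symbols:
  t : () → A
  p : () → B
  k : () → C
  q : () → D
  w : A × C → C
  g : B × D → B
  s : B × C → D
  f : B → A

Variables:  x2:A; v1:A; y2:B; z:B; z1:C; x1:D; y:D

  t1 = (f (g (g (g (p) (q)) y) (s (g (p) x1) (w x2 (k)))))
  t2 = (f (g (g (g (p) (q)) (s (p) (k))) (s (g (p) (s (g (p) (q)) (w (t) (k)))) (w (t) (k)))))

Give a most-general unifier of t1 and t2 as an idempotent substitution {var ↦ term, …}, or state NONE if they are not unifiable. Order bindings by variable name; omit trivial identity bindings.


{x1 ↦ (s (g (p) (q)) (w (t) (k))), x2 ↦ (t), y ↦ (s (p) (k))}


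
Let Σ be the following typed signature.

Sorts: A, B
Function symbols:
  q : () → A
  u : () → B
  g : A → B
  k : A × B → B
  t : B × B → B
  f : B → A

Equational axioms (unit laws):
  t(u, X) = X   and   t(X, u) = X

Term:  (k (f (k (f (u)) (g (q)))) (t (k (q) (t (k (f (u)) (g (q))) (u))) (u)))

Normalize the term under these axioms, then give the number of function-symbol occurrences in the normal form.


1. (k (f (k (f (u)) (g (q)))) (t (k (q) (t (k (f (u)) (g (q))) (u))) (u)))  →  (k (f (k (f (u)) (g (q)))) (k (q) (t (k (f (u)) (g (q))) (u))))
2. (k (f (k (f (u)) (g (q)))) (k (q) (t (k (f (u)) (g (q))) (u))))  →  (k (f (k (f (u)) (g (q)))) (k (q) (k (f (u)) (g (q)))))
normal form: (k (f (k (f (u)) (g (q)))) (k (q) (k (f (u)) (g (q)))))

size = 14


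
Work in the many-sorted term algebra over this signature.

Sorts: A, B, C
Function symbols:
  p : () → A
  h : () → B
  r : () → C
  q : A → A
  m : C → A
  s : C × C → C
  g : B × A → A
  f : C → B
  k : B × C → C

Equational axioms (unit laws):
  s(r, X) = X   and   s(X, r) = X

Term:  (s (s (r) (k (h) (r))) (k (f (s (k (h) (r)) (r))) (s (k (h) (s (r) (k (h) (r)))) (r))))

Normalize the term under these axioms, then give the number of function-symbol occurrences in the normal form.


size = 14

1. (s (s (r) (k (h) (r))) (k (f (s (k (h) (r)) (r))) (s (k (h) (s (r) (k (h) (r)))) (r))))  →  (s (k (h) (r)) (k (f (s (k (h) (r)) (r))) (s (k (h) (s (r) (k (h) (r)))) (r))))
2. (s (k (h) (r)) (k (f (s (k (h) (r)) (r))) (s (k (h) (s (r) (k (h) (r)))) (r))))  →  (s (k (h) (r)) (k (f (k (h) (r))) (s (k (h) (s (r) (k (h) (r)))) (r))))
3. (s (k (h) (r)) (k (f (k (h) (r))) (s (k (h) (s (r) (k (h) (r)))) (r))))  →  (s (k (h) (r)) (k (f (k (h) (r))) (k (h) (s (r) (k (h) (r))))))
4. (s (k (h) (r)) (k (f (k (h) (r))) (k (h) (s (r) (k (h) (r))))))  →  (s (k (h) (r)) (k (f (k (h) (r))) (k (h) (k (h) (r)))))
normal form: (s (k (h) (r)) (k (f (k (h) (r))) (k (h) (k (h) (r)))))


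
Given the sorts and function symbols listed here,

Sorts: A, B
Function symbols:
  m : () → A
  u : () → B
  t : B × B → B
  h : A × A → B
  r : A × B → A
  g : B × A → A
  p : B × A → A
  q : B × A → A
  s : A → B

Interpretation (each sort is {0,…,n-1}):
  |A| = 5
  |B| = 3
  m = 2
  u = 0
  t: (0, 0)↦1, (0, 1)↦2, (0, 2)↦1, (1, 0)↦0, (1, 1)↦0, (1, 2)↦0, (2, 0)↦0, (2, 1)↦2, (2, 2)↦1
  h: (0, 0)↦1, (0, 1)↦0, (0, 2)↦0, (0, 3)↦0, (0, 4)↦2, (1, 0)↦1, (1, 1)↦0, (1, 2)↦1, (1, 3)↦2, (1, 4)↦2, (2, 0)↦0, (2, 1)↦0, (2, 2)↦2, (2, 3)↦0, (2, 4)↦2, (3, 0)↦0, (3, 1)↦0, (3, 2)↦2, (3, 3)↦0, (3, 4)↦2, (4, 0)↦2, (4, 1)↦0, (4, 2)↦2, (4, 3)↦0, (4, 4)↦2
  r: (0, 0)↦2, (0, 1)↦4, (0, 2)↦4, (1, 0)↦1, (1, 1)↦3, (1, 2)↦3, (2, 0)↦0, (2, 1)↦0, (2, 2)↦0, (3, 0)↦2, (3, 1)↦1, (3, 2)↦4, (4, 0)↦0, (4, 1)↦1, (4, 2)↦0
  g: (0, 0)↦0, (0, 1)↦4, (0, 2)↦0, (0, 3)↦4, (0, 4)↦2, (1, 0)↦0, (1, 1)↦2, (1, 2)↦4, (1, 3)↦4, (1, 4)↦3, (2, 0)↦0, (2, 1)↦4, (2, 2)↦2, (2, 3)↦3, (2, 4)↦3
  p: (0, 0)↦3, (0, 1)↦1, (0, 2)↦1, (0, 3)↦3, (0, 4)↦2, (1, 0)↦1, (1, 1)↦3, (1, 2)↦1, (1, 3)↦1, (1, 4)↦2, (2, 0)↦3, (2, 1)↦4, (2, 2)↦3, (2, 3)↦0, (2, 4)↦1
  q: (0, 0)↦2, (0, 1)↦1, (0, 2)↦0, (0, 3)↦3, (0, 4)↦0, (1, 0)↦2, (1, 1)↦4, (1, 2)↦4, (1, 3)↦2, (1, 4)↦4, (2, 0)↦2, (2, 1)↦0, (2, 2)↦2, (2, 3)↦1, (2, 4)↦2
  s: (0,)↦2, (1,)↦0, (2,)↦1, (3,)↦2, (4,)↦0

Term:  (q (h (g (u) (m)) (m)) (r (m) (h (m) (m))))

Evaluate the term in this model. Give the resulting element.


  u = 0
  m = 2
  (g (u) (m)) = g(0, 2) = 0
  m = 2
  (h (g (u) (m)) (m)) = h(0, 2) = 0
  m = 2
  m = 2
  m = 2
  (h (m) (m)) = h(2, 2) = 2
  (r (m) (h (m) (m))) = r(2, 2) = 0
  (q (h (g (u) (m)) (m)) (r (m) (h (m) (m)))) = q(0, 0) = 2

value = 2


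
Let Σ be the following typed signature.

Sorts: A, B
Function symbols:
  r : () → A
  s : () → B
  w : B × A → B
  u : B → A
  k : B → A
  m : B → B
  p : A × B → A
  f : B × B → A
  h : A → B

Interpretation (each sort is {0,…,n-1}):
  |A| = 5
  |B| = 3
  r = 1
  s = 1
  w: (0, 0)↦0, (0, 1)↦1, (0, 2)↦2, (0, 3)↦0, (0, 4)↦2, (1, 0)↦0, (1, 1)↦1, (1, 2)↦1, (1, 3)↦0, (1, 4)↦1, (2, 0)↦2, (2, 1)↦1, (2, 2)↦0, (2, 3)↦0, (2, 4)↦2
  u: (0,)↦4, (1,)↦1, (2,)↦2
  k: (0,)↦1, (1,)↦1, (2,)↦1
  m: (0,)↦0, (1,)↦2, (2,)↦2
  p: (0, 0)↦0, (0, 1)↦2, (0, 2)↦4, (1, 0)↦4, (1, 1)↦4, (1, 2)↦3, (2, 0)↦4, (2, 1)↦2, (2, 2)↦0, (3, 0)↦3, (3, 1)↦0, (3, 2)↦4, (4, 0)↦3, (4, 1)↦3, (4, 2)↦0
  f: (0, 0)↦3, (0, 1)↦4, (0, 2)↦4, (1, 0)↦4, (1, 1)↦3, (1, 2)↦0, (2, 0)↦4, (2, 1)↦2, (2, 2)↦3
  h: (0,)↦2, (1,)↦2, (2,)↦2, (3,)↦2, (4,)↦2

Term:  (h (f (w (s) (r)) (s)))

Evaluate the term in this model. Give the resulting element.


  s = 1
  r = 1
  (w (s) (r)) = w(1, 1) = 1
  s = 1
  (f (w (s) (r)) (s)) = f(1, 1) = 3
  (h (f (w (s) (r)) (s))) = h(3,) = 2

value = 2


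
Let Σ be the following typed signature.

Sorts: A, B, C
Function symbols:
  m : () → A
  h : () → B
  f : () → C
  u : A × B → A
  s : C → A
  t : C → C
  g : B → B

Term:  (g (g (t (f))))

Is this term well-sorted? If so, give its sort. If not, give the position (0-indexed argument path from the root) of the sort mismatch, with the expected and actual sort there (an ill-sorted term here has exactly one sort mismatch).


ill-sorted at position [0, 0]: expected B, got C

      (f) : C
    (t (f)) : C
  (g (t (f))) : ✗ arg 0 at [0, 0] has sort C, expected B


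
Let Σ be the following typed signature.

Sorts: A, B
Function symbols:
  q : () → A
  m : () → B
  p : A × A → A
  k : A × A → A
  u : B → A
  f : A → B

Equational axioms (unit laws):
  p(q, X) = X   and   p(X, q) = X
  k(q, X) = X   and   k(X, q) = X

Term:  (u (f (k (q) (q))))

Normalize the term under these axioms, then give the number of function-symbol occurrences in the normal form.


size = 3

1. (u (f (k (q) (q))))  →  (u (f (q)))
normal form: (u (f (q)))


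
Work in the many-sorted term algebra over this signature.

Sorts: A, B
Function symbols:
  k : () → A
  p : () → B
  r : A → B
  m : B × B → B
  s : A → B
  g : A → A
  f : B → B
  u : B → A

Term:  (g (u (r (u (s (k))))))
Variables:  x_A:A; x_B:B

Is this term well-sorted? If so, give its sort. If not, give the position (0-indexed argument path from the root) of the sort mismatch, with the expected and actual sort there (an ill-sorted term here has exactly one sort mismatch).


well-sorted; sort = A

          (k) : A
        (s (k)) : B
      (u (s (k))) : A
    (r (u (s (k)))) : B
  (u (r (u (s (k))))) : A
(g (u (r (u (s (k)))))) : A


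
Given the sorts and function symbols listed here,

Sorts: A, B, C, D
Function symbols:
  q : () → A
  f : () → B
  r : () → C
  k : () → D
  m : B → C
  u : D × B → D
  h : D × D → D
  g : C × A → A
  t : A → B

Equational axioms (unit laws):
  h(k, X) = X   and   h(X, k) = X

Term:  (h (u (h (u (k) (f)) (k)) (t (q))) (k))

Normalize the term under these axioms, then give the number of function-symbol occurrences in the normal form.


1. (h (u (h (u (k) (f)) (k)) (t (q))) (k))  →  (u (h (u (k) (f)) (k)) (t (q)))
2. (u (h (u (k) (f)) (k)) (t (q)))  →  (u (u (k) (f)) (t (q)))
normal form: (u (u (k) (f)) (t (q)))

size = 6


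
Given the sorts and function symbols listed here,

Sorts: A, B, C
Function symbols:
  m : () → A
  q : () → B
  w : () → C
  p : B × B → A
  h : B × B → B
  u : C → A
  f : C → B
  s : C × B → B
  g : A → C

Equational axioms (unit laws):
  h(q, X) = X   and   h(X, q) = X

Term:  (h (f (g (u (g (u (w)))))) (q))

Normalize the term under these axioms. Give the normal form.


normal form = (f (g (u (g (u (w))))))

1. (h (f (g (u (g (u (w)))))) (q))  →  (f (g (u (g (u (w))))))


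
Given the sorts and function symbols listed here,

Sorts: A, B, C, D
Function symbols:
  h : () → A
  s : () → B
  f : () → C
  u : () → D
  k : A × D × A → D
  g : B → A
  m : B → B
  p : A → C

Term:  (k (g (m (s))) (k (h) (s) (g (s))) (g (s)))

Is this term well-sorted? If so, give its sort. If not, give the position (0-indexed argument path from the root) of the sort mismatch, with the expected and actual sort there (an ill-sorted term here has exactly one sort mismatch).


ill-sorted at position [1, 1]: expected D, got B

      (s) : B
    (m (s)) : B
  (g (m (s))) : A
    (h) : A
    (s) : B
      (s) : B
    (g (s)) : A
  (k (h) (s) (g (s))) : ✗ arg 1 at [1, 1] has sort B, expected D
    (s) : B
  (g (s)) : A


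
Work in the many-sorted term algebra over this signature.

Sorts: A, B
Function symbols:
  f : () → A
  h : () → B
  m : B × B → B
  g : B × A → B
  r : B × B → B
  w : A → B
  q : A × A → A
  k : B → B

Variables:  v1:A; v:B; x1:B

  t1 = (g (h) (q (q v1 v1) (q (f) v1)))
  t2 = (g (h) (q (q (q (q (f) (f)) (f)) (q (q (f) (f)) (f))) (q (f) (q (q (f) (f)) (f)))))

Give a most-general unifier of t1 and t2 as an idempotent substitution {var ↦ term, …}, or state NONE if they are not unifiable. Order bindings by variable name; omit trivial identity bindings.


{v1 ↦ (q (q (f) (f)) (f))}


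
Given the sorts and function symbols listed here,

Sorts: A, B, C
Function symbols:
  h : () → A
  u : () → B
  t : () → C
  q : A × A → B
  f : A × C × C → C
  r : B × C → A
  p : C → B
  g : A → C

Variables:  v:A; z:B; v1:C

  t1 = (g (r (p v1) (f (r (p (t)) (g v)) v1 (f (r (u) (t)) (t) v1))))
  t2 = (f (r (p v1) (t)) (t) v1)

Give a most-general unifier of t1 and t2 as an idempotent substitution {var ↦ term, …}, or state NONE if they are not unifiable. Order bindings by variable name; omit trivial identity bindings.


head clash or occurs-check failure — not unifiable

NONE (not unifiable)


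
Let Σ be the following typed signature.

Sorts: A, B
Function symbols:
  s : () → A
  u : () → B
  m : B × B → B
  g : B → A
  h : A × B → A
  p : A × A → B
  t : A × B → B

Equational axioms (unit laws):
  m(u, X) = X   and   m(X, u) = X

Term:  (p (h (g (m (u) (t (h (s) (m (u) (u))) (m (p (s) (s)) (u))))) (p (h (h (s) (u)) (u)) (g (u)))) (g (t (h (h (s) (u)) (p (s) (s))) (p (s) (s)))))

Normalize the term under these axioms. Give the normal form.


normal form = (p (h (g (t (h (s) (u)) (p (s) (s)))) (p (h (h (s) (u)) (u)) (g (u)))) (g (t (h (h (s) (u)) (p (s) (s))) (p (s) (s)))))

1. (p (h (g (m (u) (t (h (s) (m (u) (u))) (m (p (s) (s)) (u))))) (p (h (h (s) (u)) (u)) (g (u)))) (g (t (h (h (s) (u)) (p (s) (s))) (p (s) (s)))))  →  (p (h (g (t (h (s) (m (u) (u))) (m (p (s) (s)) (u)))) (p (h (h (s) (u)) (u)) (g (u)))) (g (t (h (h (s) (u)) (p (s) (s))) (p (s) (s)))))
2. (p (h (g (t (h (s) (m (u) (u))) (m (p (s) (s)) (u)))) (p (h (h (s) (u)) (u)) (g (u)))) (g (t (h (h (s) (u)) (p (s) (s))) (p (s) (s)))))  →  (p (h (g (t (h (s) (u)) (m (p (s) (s)) (u)))) (p (h (h (s) (u)) (u)) (g (u)))) (g (t (h (h (s) (u)) (p (s) (s))) (p (s) (s)))))
3. (p (h (g (t (h (s) (u)) (m (p (s) (s)) (u)))) (p (h (h (s) (u)) (u)) (g (u)))) (g (t (h (h (s) (u)) (p (s) (s))) (p (s) (s)))))  →  (p (h (g (t (h (s) (u)) (p (s) (s)))) (p (h (h (s) (u)) (u)) (g (u)))) (g (t (h (h (s) (u)) (p (s) (s))) (p (s) (s)))))


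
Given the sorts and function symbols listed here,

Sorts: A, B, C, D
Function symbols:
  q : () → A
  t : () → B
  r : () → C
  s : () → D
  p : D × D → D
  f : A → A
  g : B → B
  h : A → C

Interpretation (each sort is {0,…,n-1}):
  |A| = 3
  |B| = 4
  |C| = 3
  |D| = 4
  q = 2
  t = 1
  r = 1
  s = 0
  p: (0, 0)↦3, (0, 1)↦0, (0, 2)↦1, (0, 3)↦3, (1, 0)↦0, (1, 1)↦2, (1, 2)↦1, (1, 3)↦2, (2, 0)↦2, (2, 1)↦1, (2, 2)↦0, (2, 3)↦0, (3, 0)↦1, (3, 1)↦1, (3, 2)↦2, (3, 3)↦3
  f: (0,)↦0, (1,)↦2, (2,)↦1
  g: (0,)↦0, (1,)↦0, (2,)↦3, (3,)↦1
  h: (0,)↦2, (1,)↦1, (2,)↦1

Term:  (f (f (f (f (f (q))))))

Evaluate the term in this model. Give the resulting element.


value = 1

  q = 2
  (f (q)) = f(2,) = 1
  (f (f (q))) = f(1,) = 2
  (f (f (f (q)))) = f(2,) = 1
  (f (f (f (f (q))))) = f(1,) = 2
  (f (f (f (f (f (q)))))) = f(2,) = 1


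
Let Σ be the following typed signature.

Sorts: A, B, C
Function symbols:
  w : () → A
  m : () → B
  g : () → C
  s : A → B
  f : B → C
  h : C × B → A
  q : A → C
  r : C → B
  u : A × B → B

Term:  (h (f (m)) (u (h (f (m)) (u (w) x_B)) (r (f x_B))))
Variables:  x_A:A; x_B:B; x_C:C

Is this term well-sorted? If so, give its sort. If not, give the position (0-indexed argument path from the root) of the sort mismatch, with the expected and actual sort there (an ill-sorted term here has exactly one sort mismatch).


well-sorted; sort = A

    (m) : B
  (f (m)) : C
        (m) : B
      (f (m)) : C
        (w) : A
        x_B : B
      (u (w) x_B) : B
    (h (f (m)) (u (w) x_B)) : A
        x_B : B
      (f x_B) : C
    (r (f x_B)) : B
  (u (h (f (m)) (u (w) x_B)) (r (f x_B))) : B
(h (f (m)) (u (h (f (m)) (u (w) x_B)) (r (f x_B)))) : A


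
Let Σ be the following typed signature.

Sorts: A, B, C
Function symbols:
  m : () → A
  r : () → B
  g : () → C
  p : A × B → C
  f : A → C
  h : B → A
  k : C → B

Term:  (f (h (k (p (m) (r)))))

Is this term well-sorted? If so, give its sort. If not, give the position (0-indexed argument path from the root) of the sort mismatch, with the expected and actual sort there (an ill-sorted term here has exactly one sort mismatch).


well-sorted; sort = C

        (m) : A
        (r) : B
      (p (m) (r)) : C
    (k (p (m) (r))) : B
  (h (k (p (m) (r)))) : A
(f (h (k (p (m) (r))))) : C


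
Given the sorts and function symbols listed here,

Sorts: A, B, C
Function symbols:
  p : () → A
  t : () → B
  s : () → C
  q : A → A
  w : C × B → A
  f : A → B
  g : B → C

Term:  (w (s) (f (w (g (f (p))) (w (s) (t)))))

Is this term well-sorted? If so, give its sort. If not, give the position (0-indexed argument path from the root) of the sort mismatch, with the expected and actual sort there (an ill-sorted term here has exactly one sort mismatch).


ill-sorted at position [1, 0, 1]: expected B, got A

  (s) : C
          (p) : A
        (f (p)) : B
      (g (f (p))) : C
        (s) : C
        (t) : B
      (w (s) (t)) : A
    (w (g (f (p))) (w (s) (t))) : ✗ arg 1 at [1, 0, 1] has sort A, expected B


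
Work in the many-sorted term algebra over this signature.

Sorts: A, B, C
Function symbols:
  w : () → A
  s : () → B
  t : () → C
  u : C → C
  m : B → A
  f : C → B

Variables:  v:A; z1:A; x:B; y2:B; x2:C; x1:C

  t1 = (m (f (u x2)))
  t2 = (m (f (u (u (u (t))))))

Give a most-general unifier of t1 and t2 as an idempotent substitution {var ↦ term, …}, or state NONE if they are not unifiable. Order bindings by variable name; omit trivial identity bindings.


{x2 ↦ (u (u (t)))}


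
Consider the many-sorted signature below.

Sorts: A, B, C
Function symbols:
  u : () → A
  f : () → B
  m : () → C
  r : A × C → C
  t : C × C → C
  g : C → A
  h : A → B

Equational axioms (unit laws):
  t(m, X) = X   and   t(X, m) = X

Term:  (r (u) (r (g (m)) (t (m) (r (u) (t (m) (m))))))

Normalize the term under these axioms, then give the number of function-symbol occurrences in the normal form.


1. (r (u) (r (g (m)) (t (m) (r (u) (t (m) (m))))))  →  (r (u) (r (g (m)) (r (u) (t (m) (m)))))
2. (r (u) (r (g (m)) (r (u) (t (m) (m)))))  →  (r (u) (r (g (m)) (r (u) (m))))
normal form: (r (u) (r (g (m)) (r (u) (m))))

size = 8


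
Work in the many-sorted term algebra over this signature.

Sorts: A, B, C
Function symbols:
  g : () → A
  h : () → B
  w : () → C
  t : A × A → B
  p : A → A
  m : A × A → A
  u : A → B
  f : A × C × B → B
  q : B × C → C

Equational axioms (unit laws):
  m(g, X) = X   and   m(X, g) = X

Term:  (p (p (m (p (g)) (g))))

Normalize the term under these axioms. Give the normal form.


1. (p (p (m (p (g)) (g))))  →  (p (p (p (g))))

normal form = (p (p (p (g))))


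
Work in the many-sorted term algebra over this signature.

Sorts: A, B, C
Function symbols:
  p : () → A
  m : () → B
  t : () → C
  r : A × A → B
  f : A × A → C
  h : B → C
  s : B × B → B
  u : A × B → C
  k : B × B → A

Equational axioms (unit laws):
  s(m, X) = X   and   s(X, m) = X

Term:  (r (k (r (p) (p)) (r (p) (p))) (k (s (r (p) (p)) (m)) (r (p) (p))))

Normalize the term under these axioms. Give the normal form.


normal form = (r (k (r (p) (p)) (r (p) (p))) (k (r (p) (p)) (r (p) (p))))

1. (r (k (r (p) (p)) (r (p) (p))) (k (s (r (p) (p)) (m)) (r (p) (p))))  →  (r (k (r (p) (p)) (r (p) (p))) (k (r (p) (p)) (r (p) (p))))
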